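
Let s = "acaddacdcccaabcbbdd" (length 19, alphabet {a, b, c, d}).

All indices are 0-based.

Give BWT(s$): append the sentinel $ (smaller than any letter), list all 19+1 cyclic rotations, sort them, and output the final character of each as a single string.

rank  rotation              last
    0  $acaddacdcccaabcbbdd  d
    1  aabcbbdd$acaddacdccc  c
    2  abcbbdd$acaddacdccca  a
    3  acaddacdcccaabcbbdd$  $
    4  acdcccaabcbbdd$acadd  d
    5  addacdcccaabcbbdd$ac  c
    6  bbdd$acaddacdcccaabc  c
    7  bcbbdd$acaddacdcccaa  a
    8  bdd$acaddacdcccaabcb  b
    9  caabcbbdd$acaddacdcc  c
   10  caddacdcccaabcbbdd$a  a
   11  cbbdd$acaddacdcccaab  b
   12  ccaabcbbdd$acaddacdc  c
   13  cccaabcbbdd$acaddacd  d
   14  cdcccaabcbbdd$acadda  a
   15  d$acaddacdcccaabcbbd  d
   16  dacdcccaabcbbdd$acad  d
   17  dcccaabcbbdd$acaddac  c
   18  dd$acaddacdcccaabcbb  b
   19  ddacdcccaabcbbdd$aca  a

dca$dccabcabcdaddcba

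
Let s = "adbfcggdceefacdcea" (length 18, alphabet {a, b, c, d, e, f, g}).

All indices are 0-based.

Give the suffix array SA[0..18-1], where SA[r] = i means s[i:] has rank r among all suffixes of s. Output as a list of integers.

sorted suffixes:
  #0 SA[0]=17  'a'
  #1 SA[1]=12  'acdcea'
  #2 SA[2]=0  'adbfcggdceefacdcea'
  #3 SA[3]=2  'bfcggdceefacdcea'
  #4 SA[4]=13  'cdcea'
  #5 SA[5]=15  'cea'
  #6 SA[6]=8  'ceefacdcea'
  #7 SA[7]=4  'cggdceefacdcea'
  #8 SA[8]=1  'dbfcggdceefacdcea'
  #9 SA[9]=14  'dcea'
  #10 SA[10]=7  'dceefacdcea'
  #11 SA[11]=16  'ea'
  #12 SA[12]=9  'eefacdcea'
  #13 SA[13]=10  'efacdcea'
  #14 SA[14]=11  'facdcea'
  #15 SA[15]=3  'fcggdceefacdcea'
  #16 SA[16]=6  'gdceefacdcea'
  #17 SA[17]=5  'ggdceefacdcea'

[17, 12, 0, 2, 13, 15, 8, 4, 1, 14, 7, 16, 9, 10, 11, 3, 6, 5]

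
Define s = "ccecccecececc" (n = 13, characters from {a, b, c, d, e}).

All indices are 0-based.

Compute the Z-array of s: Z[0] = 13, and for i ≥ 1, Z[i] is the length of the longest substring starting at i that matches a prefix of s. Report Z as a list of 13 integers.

[13, 1, 0, 2, 4, 1, 0, 1, 0, 1, 0, 2, 1]

Z[0]=13
i=1: i≥r, start 0; Z[1]=1 scan→box=[1,2)
i=2: i≥r, start 0; Z[2]=0
i=3: i≥r, start 0; Z[3]=2 scan→box=[3,5)
i=4: min(r-i=1, Z[1]=1)=1; Z[4]=4 scan→box=[4,8)
i=5: min(r-i=3, Z[1]=1)=1; Z[5]=1
i=6: min(r-i=2, Z[2]=0)=0; Z[6]=0
i=7: min(r-i=1, Z[3]=2)=1; Z[7]=1
i=8: i≥r, start 0; Z[8]=0
i=9: i≥r, start 0; Z[9]=1 scan→box=[9,10)
i=10: i≥r, start 0; Z[10]=0
i=11: i≥r, start 0; Z[11]=2 scan→box=[11,13)
i=12: min(r-i=1, Z[1]=1)=1; Z[12]=1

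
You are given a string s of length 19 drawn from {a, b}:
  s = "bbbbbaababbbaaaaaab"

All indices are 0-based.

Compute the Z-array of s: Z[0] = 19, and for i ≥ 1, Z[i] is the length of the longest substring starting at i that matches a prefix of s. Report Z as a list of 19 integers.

Z[0]=19
i=1: fresh scan; Z[1]=4 scan→box=[1,5)
i=2: min(r-i=3, Z[1]=4)=3; Z[2]=3
i=3: min(r-i=2, Z[2]=3)=2; Z[3]=2
i=4: min(r-i=1, Z[3]=2)=1; Z[4]=1
i=5: fresh scan; Z[5]=0
i=6: fresh scan; Z[6]=0
i=7: fresh scan; Z[7]=1 scan→box=[7,8)
i=8: fresh scan; Z[8]=0
i=9: fresh scan; Z[9]=3 scan→box=[9,12)
i=10: min(r-i=2, Z[1]=4)=2; Z[10]=2
i=11: min(r-i=1, Z[2]=3)=1; Z[11]=1
i=12: fresh scan; Z[12]=0
i=13: fresh scan; Z[13]=0
i=14: fresh scan; Z[14]=0
i=15: fresh scan; Z[15]=0
i=16: fresh scan; Z[16]=0
i=17: fresh scan; Z[17]=0
i=18: fresh scan; Z[18]=1 scan→box=[18,19)

[19, 4, 3, 2, 1, 0, 0, 1, 0, 3, 2, 1, 0, 0, 0, 0, 0, 0, 1]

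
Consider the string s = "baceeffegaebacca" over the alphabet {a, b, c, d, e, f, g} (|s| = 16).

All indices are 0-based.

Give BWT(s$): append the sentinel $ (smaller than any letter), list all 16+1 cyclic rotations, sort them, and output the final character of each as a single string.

rank  rotation           last
    0  $baceeffegaebacca  a
    1  a$baceeffegaebacc  c
    2  acca$baceeffegaeb  b
    3  aceeffegaebacca$b  b
    4  aebacca$baceeffeg  g
    5  bacca$baceeffegae  e
    6  baceeffegaebacca$  $
    7  ca$baceeffegaebac  c
    8  cca$baceeffegaeba  a
    9  ceeffegaebacca$ba  a
   10  ebacca$baceeffega  a
   11  eeffegaebacca$bac  c
   12  effegaebacca$bace  e
   13  egaebacca$baceeff  f
   14  fegaebacca$baceef  f
   15  ffegaebacca$bacee  e
   16  gaebacca$baceeffe  e

acbbge$caaaceffee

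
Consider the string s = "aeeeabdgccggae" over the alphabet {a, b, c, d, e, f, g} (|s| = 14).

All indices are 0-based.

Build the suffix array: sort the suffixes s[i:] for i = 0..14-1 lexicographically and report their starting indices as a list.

rank | idx | suffix
   0 |   4 | abdgccggae
   1 |  12 | ae
   2 |   0 | aeeeabdgccggae
   3 |   5 | bdgccggae
   4 |   8 | ccggae
   5 |   9 | cggae
   6 |   6 | dgccggae
   7 |  13 | e
   8 |   3 | eabdgccggae
   9 |   2 | eeabdgccggae
  10 |   1 | eeeabdgccggae
  11 |  11 | gae
  12 |   7 | gccggae
  13 |  10 | ggae

[4, 12, 0, 5, 8, 9, 6, 13, 3, 2, 1, 11, 7, 10]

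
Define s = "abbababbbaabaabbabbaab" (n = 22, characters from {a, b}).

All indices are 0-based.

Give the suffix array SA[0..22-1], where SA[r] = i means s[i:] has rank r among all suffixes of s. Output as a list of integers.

sorted suffixes:
  #0 SA[0]=19  'aab'
  #1 SA[1]=9  'aabaabbabbaab'
  #2 SA[2]=12  'aabbabbaab'
  #3 SA[3]=20  'ab'
  #4 SA[4]=10  'abaabbabbaab'
  #5 SA[5]=3  'ababbbaabaabbabbaab'
  #6 SA[6]=16  'abbaab'
  #7 SA[7]=0  'abbababbbaabaabbabbaab'
  #8 SA[8]=13  'abbabbaab'
  #9 SA[9]=5  'abbbaabaabbabbaab'
  #10 SA[10]=21  'b'
  #11 SA[11]=18  'baab'
  #12 SA[12]=8  'baabaabbabbaab'
  #13 SA[13]=11  'baabbabbaab'
  #14 SA[14]=2  'bababbbaabaabbabbaab'
  #15 SA[15]=15  'babbaab'
  #16 SA[16]=4  'babbbaabaabbabbaab'
  #17 SA[17]=17  'bbaab'
  #18 SA[18]=7  'bbaabaabbabbaab'
  #19 SA[19]=1  'bbababbbaabaabbabbaab'
  #20 SA[20]=14  'bbabbaab'
  #21 SA[21]=6  'bbbaabaabbabbaab'

[19, 9, 12, 20, 10, 3, 16, 0, 13, 5, 21, 18, 8, 11, 2, 15, 4, 17, 7, 1, 14, 6]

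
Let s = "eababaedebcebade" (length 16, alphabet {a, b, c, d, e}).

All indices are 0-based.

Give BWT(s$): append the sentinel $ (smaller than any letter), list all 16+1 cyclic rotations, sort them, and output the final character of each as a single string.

eebbbaeaebaed$cda

rank  rotation           last
    0  $eababaedebcebade  e
    1  ababaedebcebade$e  e
    2  abaedebcebade$eab  b
    3  ade$eababaedebceb  b
    4  aedebcebade$eabab  b
    5  babaedebcebade$ea  a
    6  bade$eababaedebce  e
    7  baedebcebade$eaba  a
    8  bcebade$eababaede  e
    9  cebade$eababaedeb  b
   10  de$eababaedebceba  a
   11  debcebade$eababae  e
   12  e$eababaedebcebad  d
   13  eababaedebcebade$  $
   14  ebade$eababaedebc  c
   15  ebcebade$eababaed  d
   16  edebcebade$eababa  a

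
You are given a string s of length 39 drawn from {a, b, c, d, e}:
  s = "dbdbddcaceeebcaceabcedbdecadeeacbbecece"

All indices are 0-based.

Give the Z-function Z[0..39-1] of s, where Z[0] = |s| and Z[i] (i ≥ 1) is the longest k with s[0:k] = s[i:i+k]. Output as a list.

Z[0]=39
i=1: outside box; Z[1]=0
i=2: outside box; Z[2]=3 extend→box=[2,5)
i=3: min(r-i=2, Z[1]=0)=0; Z[3]=0
i=4: min(r-i=1, Z[2]=3)=1; Z[4]=1
i=5: outside box; Z[5]=1 extend→box=[5,6)
i=6: outside box; Z[6]=0
i=7: outside box; Z[7]=0
i=8: outside box; Z[8]=0
i=9: outside box; Z[9]=0
i=10: outside box; Z[10]=0
i=11: outside box; Z[11]=0
i=12: outside box; Z[12]=0
i=13: outside box; Z[13]=0
i=14: outside box; Z[14]=0
i=15: outside box; Z[15]=0
i=16: outside box; Z[16]=0
i=17: outside box; Z[17]=0
i=18: outside box; Z[18]=0
i=19: outside box; Z[19]=0
i=20: outside box; Z[20]=0
i=21: outside box; Z[21]=3 extend→box=[21,24)
i=22: min(r-i=2, Z[1]=0)=0; Z[22]=0
i=23: min(r-i=1, Z[2]=3)=1; Z[23]=1
i=24: outside box; Z[24]=0
i=25: outside box; Z[25]=0
i=26: outside box; Z[26]=0
i=27: outside box; Z[27]=1 extend→box=[27,28)
i=28: outside box; Z[28]=0
i=29: outside box; Z[29]=0
i=30: outside box; Z[30]=0
i=31: outside box; Z[31]=0
i=32: outside box; Z[32]=0
i=33: outside box; Z[33]=0
i=34: outside box; Z[34]=0
i=35: outside box; Z[35]=0
i=36: outside box; Z[36]=0
i=37: outside box; Z[37]=0
i=38: outside box; Z[38]=0

[39, 0, 3, 0, 1, 1, 0, 0, 0, 0, 0, 0, 0, 0, 0, 0, 0, 0, 0, 0, 0, 3, 0, 1, 0, 0, 0, 1, 0, 0, 0, 0, 0, 0, 0, 0, 0, 0, 0]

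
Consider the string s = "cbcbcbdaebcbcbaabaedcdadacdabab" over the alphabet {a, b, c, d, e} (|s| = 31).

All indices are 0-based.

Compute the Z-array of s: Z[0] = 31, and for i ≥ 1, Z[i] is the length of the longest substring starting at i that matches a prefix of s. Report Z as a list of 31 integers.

Z[0]=31
i=1: fresh scan; Z[1]=0
i=2: fresh scan; Z[2]=4 extend→box=[2,6)
i=3: min(r-i=3, Z[1]=0)=0; Z[3]=0
i=4: min(r-i=2, Z[2]=4)=2; Z[4]=2
i=5: min(r-i=1, Z[3]=0)=0; Z[5]=0
i=6: fresh scan; Z[6]=0
i=7: fresh scan; Z[7]=0
i=8: fresh scan; Z[8]=0
i=9: fresh scan; Z[9]=0
i=10: fresh scan; Z[10]=4 extend→box=[10,14)
i=11: min(r-i=3, Z[1]=0)=0; Z[11]=0
i=12: min(r-i=2, Z[2]=4)=2; Z[12]=2
i=13: min(r-i=1, Z[3]=0)=0; Z[13]=0
i=14: fresh scan; Z[14]=0
i=15: fresh scan; Z[15]=0
i=16: fresh scan; Z[16]=0
i=17: fresh scan; Z[17]=0
i=18: fresh scan; Z[18]=0
i=19: fresh scan; Z[19]=0
i=20: fresh scan; Z[20]=1 extend→box=[20,21)
i=21: fresh scan; Z[21]=0
i=22: fresh scan; Z[22]=0
i=23: fresh scan; Z[23]=0
i=24: fresh scan; Z[24]=0
i=25: fresh scan; Z[25]=1 extend→box=[25,26)
i=26: fresh scan; Z[26]=0
i=27: fresh scan; Z[27]=0
i=28: fresh scan; Z[28]=0
i=29: fresh scan; Z[29]=0
i=30: fresh scan; Z[30]=0

[31, 0, 4, 0, 2, 0, 0, 0, 0, 0, 4, 0, 2, 0, 0, 0, 0, 0, 0, 0, 1, 0, 0, 0, 0, 1, 0, 0, 0, 0, 0]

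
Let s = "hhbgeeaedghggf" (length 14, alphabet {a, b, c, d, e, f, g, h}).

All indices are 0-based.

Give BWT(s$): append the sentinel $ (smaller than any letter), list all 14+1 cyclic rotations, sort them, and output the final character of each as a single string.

rank  rotation         last
    0  $hhbgeeaedghggf  f
    1  aedghggf$hhbgee  e
    2  bgeeaedghggf$hh  h
    3  dghggf$hhbgeeae  e
    4  eaedghggf$hhbge  e
    5  edghggf$hhbgeea  a
    6  eeaedghggf$hhbg  g
    7  f$hhbgeeaedghgg  g
    8  geeaedghggf$hhb  b
    9  gf$hhbgeeaedghg  g
   10  ggf$hhbgeeaedgh  h
   11  ghggf$hhbgeeaed  d
   12  hbgeeaedghggf$h  h
   13  hggf$hhbgeeaedg  g
   14  hhbgeeaedghggf$  $

feheeaggbghdhg$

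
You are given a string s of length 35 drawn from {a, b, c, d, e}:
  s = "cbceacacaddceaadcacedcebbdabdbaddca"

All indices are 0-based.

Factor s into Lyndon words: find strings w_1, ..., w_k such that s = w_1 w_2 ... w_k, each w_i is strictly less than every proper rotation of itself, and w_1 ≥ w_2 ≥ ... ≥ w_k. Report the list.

["c", "bce", "acacaddce", "aadcacedcebbdabdbaddc", "a"]

emit factor 1: 'c' (i=0, period=1)
emit factor 2: 'bce' (i=1, period=3)
emit factor 3: 'acacaddce' (i=4, period=9)
emit factor 4: 'aadcacedcebbdabdbaddc' (i=13, period=21)
emit factor 5: 'a' (i=34, period=1)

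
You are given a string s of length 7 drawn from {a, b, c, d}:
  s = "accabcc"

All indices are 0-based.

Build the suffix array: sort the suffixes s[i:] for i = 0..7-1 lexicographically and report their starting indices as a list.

sorted suffixes:
  #0 SA[0]=3  'abcc'
  #1 SA[1]=0  'accabcc'
  #2 SA[2]=4  'bcc'
  #3 SA[3]=6  'c'
  #4 SA[4]=2  'cabcc'
  #5 SA[5]=5  'cc'
  #6 SA[6]=1  'ccabcc'

[3, 0, 4, 6, 2, 5, 1]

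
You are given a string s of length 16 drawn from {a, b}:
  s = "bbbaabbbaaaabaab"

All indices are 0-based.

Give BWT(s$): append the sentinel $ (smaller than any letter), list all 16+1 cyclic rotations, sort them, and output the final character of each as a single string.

rank  rotation           last
    0  $bbbaabbbaaaabaab  b
    1  aaaabaab$bbbaabbb  b
    2  aaabaab$bbbaabbba  a
    3  aab$bbbaabbbaaaab  b
    4  aabaab$bbbaabbbaa  a
    5  aabbbaaaabaab$bbb  b
    6  ab$bbbaabbbaaaaba  a
    7  abaab$bbbaabbbaaa  a
    8  abbbaaaabaab$bbba  a
    9  b$bbbaabbbaaaabaa  a
   10  baaaabaab$bbbaabb  b
   11  baab$bbbaabbbaaaa  a
   12  baabbbaaaabaab$bb  b
   13  bbaaaabaab$bbbaab  b
   14  bbaabbbaaaabaab$b  b
   15  bbbaaaabaab$bbbaa  a
   16  bbbaabbbaaaabaab$  $

bbababaaaababbba$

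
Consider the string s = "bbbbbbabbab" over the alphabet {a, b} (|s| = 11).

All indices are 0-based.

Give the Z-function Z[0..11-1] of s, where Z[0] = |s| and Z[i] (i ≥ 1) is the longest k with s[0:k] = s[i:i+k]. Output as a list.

[11, 5, 4, 3, 2, 1, 0, 2, 1, 0, 1]

Z[0]=11
i=1: outside box; Z[1]=5 grow→box=[1,6)
i=2: min(r-i=4, Z[1]=5)=4; Z[2]=4
i=3: min(r-i=3, Z[2]=4)=3; Z[3]=3
i=4: min(r-i=2, Z[3]=3)=2; Z[4]=2
i=5: min(r-i=1, Z[4]=2)=1; Z[5]=1
i=6: outside box; Z[6]=0
i=7: outside box; Z[7]=2 grow→box=[7,9)
i=8: min(r-i=1, Z[1]=5)=1; Z[8]=1
i=9: outside box; Z[9]=0
i=10: outside box; Z[10]=1 grow→box=[10,11)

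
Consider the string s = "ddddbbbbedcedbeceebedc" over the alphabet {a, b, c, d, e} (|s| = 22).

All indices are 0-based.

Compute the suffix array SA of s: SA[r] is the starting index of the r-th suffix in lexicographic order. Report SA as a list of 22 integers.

[4, 5, 6, 13, 18, 7, 21, 10, 15, 3, 12, 20, 9, 2, 1, 0, 17, 14, 11, 19, 8, 16]

rank | idx | suffix
   0 |   4 | bbbbedcedbeceebedc
   1 |   5 | bbbedcedbeceebedc
   2 |   6 | bbedcedbeceebedc
   3 |  13 | beceebedc
   4 |  18 | bedc
   5 |   7 | bedcedbeceebedc
   6 |  21 | c
   7 |  10 | cedbeceebedc
   8 |  15 | ceebedc
   9 |   3 | dbbbbedcedbeceebedc
  10 |  12 | dbeceebedc
  11 |  20 | dc
  12 |   9 | dcedbeceebedc
  13 |   2 | ddbbbbedcedbeceebedc
  14 |   1 | dddbbbbedcedbeceebedc
  15 |   0 | ddddbbbbedcedbeceebedc
  16 |  17 | ebedc
  17 |  14 | eceebedc
  18 |  11 | edbeceebedc
  19 |  19 | edc
  20 |   8 | edcedbeceebedc
  21 |  16 | eebedc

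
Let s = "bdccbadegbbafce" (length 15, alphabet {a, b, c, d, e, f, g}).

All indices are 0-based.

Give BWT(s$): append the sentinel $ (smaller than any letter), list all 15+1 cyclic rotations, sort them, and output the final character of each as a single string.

rank  rotation          last
    0  $bdccbadegbbafce  e
    1  adegbbafce$bdccb  b
    2  afce$bdccbadegbb  b
    3  badegbbafce$bdcc  c
    4  bafce$bdccbadegb  b
    5  bbafce$bdccbadeg  g
    6  bdccbadegbbafce$  $
    7  cbadegbbafce$bdc  c
    8  ccbadegbbafce$bd  d
    9  ce$bdccbadegbbaf  f
   10  dccbadegbbafce$b  b
   11  degbbafce$bdccba  a
   12  e$bdccbadegbbafc  c
   13  egbbafce$bdccbad  d
   14  fce$bdccbadegbba  a
   15  gbbafce$bdccbade  e

ebbcbg$cdfbacdae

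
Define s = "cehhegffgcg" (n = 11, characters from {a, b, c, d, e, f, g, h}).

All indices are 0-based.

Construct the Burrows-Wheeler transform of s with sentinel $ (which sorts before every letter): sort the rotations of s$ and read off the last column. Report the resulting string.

g$ghcgfcfehe

rank  rotation      last
    0  $cehhegffgcg  g
    1  cehhegffgcg$  $
    2  cg$cehhegffg  g
    3  egffgcg$cehh  h
    4  ehhegffgcg$c  c
    5  ffgcg$cehheg  g
    6  fgcg$cehhegf  f
    7  g$cehhegffgc  c
    8  gcg$cehhegff  f
    9  gffgcg$cehhe  e
   10  hegffgcg$ceh  h
   11  hhegffgcg$ce  e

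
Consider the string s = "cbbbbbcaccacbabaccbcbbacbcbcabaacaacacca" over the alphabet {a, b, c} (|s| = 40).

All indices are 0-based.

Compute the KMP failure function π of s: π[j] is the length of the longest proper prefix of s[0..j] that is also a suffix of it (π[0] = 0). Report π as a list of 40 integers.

[0, 0, 0, 0, 0, 0, 1, 0, 1, 1, 0, 1, 2, 0, 0, 0, 1, 1, 2, 1, 2, 3, 0, 1, 2, 1, 2, 1, 0, 0, 0, 0, 1, 0, 0, 1, 0, 1, 1, 0]

π[0] = 0
j=1 s[j]='b': π[1]=0 (border '')
j=2 s[j]='b': π[2]=0 (border '')
j=3 s[j]='b': π[3]=0 (border '')
j=4 s[j]='b': π[4]=0 (border '')
j=5 s[j]='b': π[5]=0 (border '')
j=6 s[j]='c': π[6]=1 (border 'c')
j=7 s[j]='a': k: 1→0; π[7]=0 (border '')
j=8 s[j]='c': π[8]=1 (border 'c')
j=9 s[j]='c': k: 1→0; π[9]=1 (border 'c')
j=10 s[j]='a': k: 1→0; π[10]=0 (border '')
j=11 s[j]='c': π[11]=1 (border 'c')
j=12 s[j]='b': π[12]=2 (border 'cb')
j=13 s[j]='a': k: 2→0; π[13]=0 (border '')
j=14 s[j]='b': π[14]=0 (border '')
j=15 s[j]='a': π[15]=0 (border '')
j=16 s[j]='c': π[16]=1 (border 'c')
j=17 s[j]='c': k: 1→0; π[17]=1 (border 'c')
j=18 s[j]='b': π[18]=2 (border 'cb')
j=19 s[j]='c': k: 2→0; π[19]=1 (border 'c')
j=20 s[j]='b': π[20]=2 (border 'cb')
j=21 s[j]='b': π[21]=3 (border 'cbb')
j=22 s[j]='a': k: 3→0; π[22]=0 (border '')
j=23 s[j]='c': π[23]=1 (border 'c')
j=24 s[j]='b': π[24]=2 (border 'cb')
j=25 s[j]='c': k: 2→0; π[25]=1 (border 'c')
j=26 s[j]='b': π[26]=2 (border 'cb')
j=27 s[j]='c': k: 2→0; π[27]=1 (border 'c')
j=28 s[j]='a': k: 1→0; π[28]=0 (border '')
j=29 s[j]='b': π[29]=0 (border '')
j=30 s[j]='a': π[30]=0 (border '')
j=31 s[j]='a': π[31]=0 (border '')
j=32 s[j]='c': π[32]=1 (border 'c')
j=33 s[j]='a': k: 1→0; π[33]=0 (border '')
j=34 s[j]='a': π[34]=0 (border '')
j=35 s[j]='c': π[35]=1 (border 'c')
j=36 s[j]='a': k: 1→0; π[36]=0 (border '')
j=37 s[j]='c': π[37]=1 (border 'c')
j=38 s[j]='c': k: 1→0; π[38]=1 (border 'c')
j=39 s[j]='a': k: 1→0; π[39]=0 (border '')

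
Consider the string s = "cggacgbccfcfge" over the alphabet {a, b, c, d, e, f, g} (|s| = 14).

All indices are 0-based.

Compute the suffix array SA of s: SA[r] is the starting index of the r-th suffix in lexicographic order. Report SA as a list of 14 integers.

sorted suffixes:
  #0 SA[0]=3  'acgbccfcfge'
  #1 SA[1]=6  'bccfcfge'
  #2 SA[2]=7  'ccfcfge'
  #3 SA[3]=8  'cfcfge'
  #4 SA[4]=10  'cfge'
  #5 SA[5]=4  'cgbccfcfge'
  #6 SA[6]=0  'cggacgbccfcfge'
  #7 SA[7]=13  'e'
  #8 SA[8]=9  'fcfge'
  #9 SA[9]=11  'fge'
  #10 SA[10]=2  'gacgbccfcfge'
  #11 SA[11]=5  'gbccfcfge'
  #12 SA[12]=12  'ge'
  #13 SA[13]=1  'ggacgbccfcfge'

[3, 6, 7, 8, 10, 4, 0, 13, 9, 11, 2, 5, 12, 1]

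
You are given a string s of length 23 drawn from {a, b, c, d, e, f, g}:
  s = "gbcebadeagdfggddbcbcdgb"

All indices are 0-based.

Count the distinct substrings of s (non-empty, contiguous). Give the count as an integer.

rank | idx | suffix
   0 |   5 | adeagdfggddbcbcdgb
   1 |   8 | agdfggddbcbcdgb
   2 |  22 | b
   3 |   4 | badeagdfggddbcbcdgb
   4 |  16 | bcbcdgb
   5 |  18 | bcdgb
   6 |   1 | bcebadeagdfggddbcbcdgb
   7 |  17 | cbcdgb
   8 |  19 | cdgb
   9 |   2 | cebadeagdfggddbcbcdgb
  10 |  15 | dbcbcdgb
  11 |  14 | ddbcbcdgb
  12 |   6 | deagdfggddbcbcdgb
  13 |  10 | dfggddbcbcdgb
  14 |  20 | dgb
  15 |   7 | eagdfggddbcbcdgb
  16 |   3 | ebadeagdfggddbcbcdgb
  17 |  11 | fggddbcbcdgb
  18 |  21 | gb
  19 |   0 | gbcebadeagdfggddbcbcdgb
  20 |  13 | gddbcbcdgb
  21 |   9 | gdfggddbcbcdgb
  22 |  12 | ggddbcbcdgb

SA = [5, 8, 22, 4, 16, 18, 1, 17, 19, 2, 15, 14, 6, 10, 20, 7, 3, 11, 21, 0, 13, 9, 12]
rank  pair      lcp
   1  s[5:],s[8:]  1  'a'
   2  s[8:],s[22:]  0  ''
   3  s[22:],s[4:]  1  'b'
   4  s[4:],s[16:]  1  'b'
   5  s[16:],s[18:]  2  'bc'
   6  s[18:],s[1:]  2  'bc'
   7  s[1:],s[17:]  0  ''
   8  s[17:],s[19:]  1  'c'
   9  s[19:],s[2:]  1  'c'
  10  s[2:],s[15:]  0  ''
  11  s[15:],s[14:]  1  'd'
  12  s[14:],s[6:]  1  'd'
  13  s[6:],s[10:]  1  'd'
  14  s[10:],s[20:]  1  'd'
  15  s[20:],s[7:]  0  ''
  16  s[7:],s[3:]  1  'e'
  17  s[3:],s[11:]  0  ''
  18  s[11:],s[21:]  0  ''
  19  s[21:],s[0:]  2  'gb'
  20  s[0:],s[13:]  1  'g'
  21  s[13:],s[9:]  2  'gd'
  22  s[9:],s[12:]  1  'g'

n(n+1)/2 = 23·24/2 = 276
Σ LCP = 0 + 1 + 0 + 1 + 1 + 2 + 2 + 0 + 1 + 1 + 0 + 1 + 1 + 1 + 1 + 0 + 1 + 0 + 0 + 2 + 1 + 2 + 1 = 20
distinct = 276 − 20 = 256

256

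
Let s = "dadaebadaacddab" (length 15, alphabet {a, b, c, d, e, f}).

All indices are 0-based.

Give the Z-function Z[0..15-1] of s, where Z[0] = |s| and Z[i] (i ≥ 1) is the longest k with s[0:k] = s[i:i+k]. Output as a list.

Z[0]=15
i=1: outside box; Z[1]=0
i=2: outside box; Z[2]=2 grow→box=[2,4)
i=3: min(r-i=1, Z[1]=0)=0; Z[3]=0
i=4: outside box; Z[4]=0
i=5: outside box; Z[5]=0
i=6: outside box; Z[6]=0
i=7: outside box; Z[7]=2 grow→box=[7,9)
i=8: min(r-i=1, Z[1]=0)=0; Z[8]=0
i=9: outside box; Z[9]=0
i=10: outside box; Z[10]=0
i=11: outside box; Z[11]=1 grow→box=[11,12)
i=12: outside box; Z[12]=2 grow→box=[12,14)
i=13: min(r-i=1, Z[1]=0)=0; Z[13]=0
i=14: outside box; Z[14]=0

[15, 0, 2, 0, 0, 0, 0, 2, 0, 0, 0, 1, 2, 0, 0]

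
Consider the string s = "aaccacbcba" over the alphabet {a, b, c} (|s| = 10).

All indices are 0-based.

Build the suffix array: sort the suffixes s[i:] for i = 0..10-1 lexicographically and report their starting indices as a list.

[9, 0, 4, 1, 8, 6, 3, 7, 5, 2]

sorted suffixes:
  #0 SA[0]=9  'a'
  #1 SA[1]=0  'aaccacbcba'
  #2 SA[2]=4  'acbcba'
  #3 SA[3]=1  'accacbcba'
  #4 SA[4]=8  'ba'
  #5 SA[5]=6  'bcba'
  #6 SA[6]=3  'cacbcba'
  #7 SA[7]=7  'cba'
  #8 SA[8]=5  'cbcba'
  #9 SA[9]=2  'ccacbcba'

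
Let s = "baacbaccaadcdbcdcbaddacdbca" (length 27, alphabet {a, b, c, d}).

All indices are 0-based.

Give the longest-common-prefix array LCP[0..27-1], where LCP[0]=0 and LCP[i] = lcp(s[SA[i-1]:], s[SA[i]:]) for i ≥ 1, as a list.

[0, 1, 2, 1, 2, 2, 1, 2, 0, 2, 2, 1, 2, 0, 2, 1, 3, 1, 1, 4, 2, 0, 1, 3, 1, 2, 1]

rank | idx | suffix
   0 |  26 | a
   1 |   1 | aacbaccaadcdbcdcbaddacdbca
   2 |   8 | aadcdbcdcbaddacdbca
   3 |   2 | acbaccaadcdbcdcbaddacdbca
   4 |   5 | accaadcdbcdcbaddacdbca
   5 |  21 | acdbca
   6 |   9 | adcdbcdcbaddacdbca
   7 |  18 | addacdbca
   8 |   0 | baacbaccaadcdbcdcbaddacdbca
   9 |   4 | baccaadcdbcdcbaddacdbca
  10 |  17 | baddacdbca
  11 |  24 | bca
  12 |  13 | bcdcbaddacdbca
  13 |  25 | ca
  14 |   7 | caadcdbcdcbaddacdbca
  15 |   3 | cbaccaadcdbcdcbaddacdbca
  16 |  16 | cbaddacdbca
  17 |   6 | ccaadcdbcdcbaddacdbca
  18 |  22 | cdbca
  19 |  11 | cdbcdcbaddacdbca
  20 |  14 | cdcbaddacdbca
  21 |  20 | dacdbca
  22 |  23 | dbca
  23 |  12 | dbcdcbaddacdbca
  24 |  15 | dcbaddacdbca
  25 |  10 | dcdbcdcbaddacdbca
  26 |  19 | ddacdbca

SA = [26, 1, 8, 2, 5, 21, 9, 18, 0, 4, 17, 24, 13, 25, 7, 3, 16, 6, 22, 11, 14, 20, 23, 12, 15, 10, 19]
rank  pair      lcp
   1  s[26:],s[1:]  1  'a'
   2  s[1:],s[8:]  2  'aa'
   3  s[8:],s[2:]  1  'a'
   4  s[2:],s[5:]  2  'ac'
   5  s[5:],s[21:]  2  'ac'
   6  s[21:],s[9:]  1  'a'
   7  s[9:],s[18:]  2  'ad'
   8  s[18:],s[0:]  0  ''
   9  s[0:],s[4:]  2  'ba'
  10  s[4:],s[17:]  2  'ba'
  11  s[17:],s[24:]  1  'b'
  12  s[24:],s[13:]  2  'bc'
  13  s[13:],s[25:]  0  ''
  14  s[25:],s[7:]  2  'ca'
  15  s[7:],s[3:]  1  'c'
  16  s[3:],s[16:]  3  'cba'
  17  s[16:],s[6:]  1  'c'
  18  s[6:],s[22:]  1  'c'
  19  s[22:],s[11:]  4  'cdbc'
  20  s[11:],s[14:]  2  'cd'
  21  s[14:],s[20:]  0  ''
  22  s[20:],s[23:]  1  'd'
  23  s[23:],s[12:]  3  'dbc'
  24  s[12:],s[15:]  1  'd'
  25  s[15:],s[10:]  2  'dc'
  26  s[10:],s[19:]  1  'd'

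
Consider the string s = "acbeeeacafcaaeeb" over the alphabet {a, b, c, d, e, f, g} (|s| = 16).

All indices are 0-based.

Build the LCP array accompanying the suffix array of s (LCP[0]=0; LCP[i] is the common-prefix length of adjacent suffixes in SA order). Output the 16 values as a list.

rank→(start, suffix):
  0 → (11, 'aaeeb')
  1 → (6, 'acafcaaeeb')
  2 → (0, 'acbeeeacafcaaeeb')
  3 → (12, 'aeeb')
  4 → (8, 'afcaaeeb')
  5 → (15, 'b')
  6 → (2, 'beeeacafcaaeeb')
  7 → (10, 'caaeeb')
  8 → (7, 'cafcaaeeb')
  9 → (1, 'cbeeeacafcaaeeb')
  10 → (5, 'eacafcaaeeb')
  11 → (14, 'eb')
  12 → (4, 'eeacafcaaeeb')
  13 → (13, 'eeb')
  14 → (3, 'eeeacafcaaeeb')
  15 → (9, 'fcaaeeb')

SA = [11, 6, 0, 12, 8, 15, 2, 10, 7, 1, 5, 14, 4, 13, 3, 9]
i: (SA[i-1],SA[i]) lcp shared
  1: (11,6) 1 'a'
  2: (6,0) 2 'ac'
  3: (0,12) 1 'a'
  4: (12,8) 1 'a'
  5: (8,15) 0 ''
  6: (15,2) 1 'b'
  7: (2,10) 0 ''
  8: (10,7) 2 'ca'
  9: (7,1) 1 'c'
  10: (1,5) 0 ''
  11: (5,14) 1 'e'
  12: (14,4) 1 'e'
  13: (4,13) 2 'ee'
  14: (13,3) 2 'ee'
  15: (3,9) 0 ''

[0, 1, 2, 1, 1, 0, 1, 0, 2, 1, 0, 1, 1, 2, 2, 0]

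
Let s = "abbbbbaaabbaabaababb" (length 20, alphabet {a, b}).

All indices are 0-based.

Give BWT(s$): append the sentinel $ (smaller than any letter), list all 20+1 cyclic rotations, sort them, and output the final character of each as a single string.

bbbbaaaba$bbbaaababba

rank  rotation               last
    0  $abbbbbaaabbaabaababb  b
    1  aaabbaabaababb$abbbbb  b
    2  aabaababb$abbbbbaaabb  b
    3  aababb$abbbbbaaabbaab  b
    4  aabbaabaababb$abbbbba  a
    5  abaababb$abbbbbaaabba  a
    6  ababb$abbbbbaaabbaaba  a
    7  abb$abbbbbaaabbaabaab  b
    8  abbaabaababb$abbbbbaa  a
    9  abbbbbaaabbaabaababb$  $
   10  b$abbbbbaaabbaabaabab  b
   11  baaabbaabaababb$abbbb  b
   12  baabaababb$abbbbbaaab  b
   13  baababb$abbbbbaaabbaa  a
   14  babb$abbbbbaaabbaabaa  a
   15  bb$abbbbbaaabbaabaaba  a
   16  bbaaabbaabaababb$abbb  b
   17  bbaabaababb$abbbbbaaa  a
   18  bbbaaabbaabaababb$abb  b
   19  bbbbaaabbaabaababb$ab  b
   20  bbbbbaaabbaabaababb$a  a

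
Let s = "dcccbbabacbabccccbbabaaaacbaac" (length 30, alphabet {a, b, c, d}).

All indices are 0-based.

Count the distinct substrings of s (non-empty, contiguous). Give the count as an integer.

390

rank→(start, suffix):
  0 → (21, 'aaaacbaac')
  1 → (22, 'aaacbaac')
  2 → (27, 'aac')
  3 → (23, 'aacbaac')
  4 → (19, 'abaaaacbaac')
  5 → (6, 'abacbabccccbbabaaaacbaac')
  6 → (11, 'abccccbbabaaaacbaac')
  7 → (28, 'ac')
  8 → (24, 'acbaac')
  9 → (8, 'acbabccccbbabaaaacbaac')
  10 → (20, 'baaaacbaac')
  11 → (26, 'baac')
  12 → (18, 'babaaaacbaac')
  13 → (5, 'babacbabccccbbabaaaacbaac')
  14 → (10, 'babccccbbabaaaacbaac')
  15 → (7, 'bacbabccccbbabaaaacbaac')
  16 → (17, 'bbabaaaacbaac')
  17 → (4, 'bbabacbabccccbbabaaaacbaac')
  18 → (12, 'bccccbbabaaaacbaac')
  19 → (29, 'c')
  20 → (25, 'cbaac')
  21 → (9, 'cbabccccbbabaaaacbaac')
  22 → (16, 'cbbabaaaacbaac')
  23 → (3, 'cbbabacbabccccbbabaaaacbaac')
  24 → (15, 'ccbbabaaaacbaac')
  25 → (2, 'ccbbabacbabccccbbabaaaacbaac')
  26 → (14, 'cccbbabaaaacbaac')
  27 → (1, 'cccbbabacbabccccbbabaaaacbaac')
  28 → (13, 'ccccbbabaaaacbaac')
  29 → (0, 'dcccbbabacbabccccbbabaaaacbaac')

SA = [21, 22, 27, 23, 19, 6, 11, 28, 24, 8, 20, 26, 18, 5, 10, 7, 17, 4, 12, 29, 25, 9, 16, 3, 15, 2, 14, 1, 13, 0]
[i] adj suffixes → lcp
  [1] 21/22 → 3 ('aaa')
  [2] 22/27 → 2 ('aa')
  [3] 27/23 → 3 ('aac')
  [4] 23/19 → 1 ('a')
  [5] 19/6 → 3 ('aba')
  [6] 6/11 → 2 ('ab')
  [7] 11/28 → 1 ('a')
  [8] 28/24 → 2 ('ac')
  [9] 24/8 → 4 ('acba')
  [10] 8/20 → 0 ('')
  [11] 20/26 → 3 ('baa')
  [12] 26/18 → 2 ('ba')
  [13] 18/5 → 4 ('baba')
  [14] 5/10 → 3 ('bab')
  [15] 10/7 → 2 ('ba')
  [16] 7/17 → 1 ('b')
  [17] 17/4 → 5 ('bbaba')
  [18] 4/12 → 1 ('b')
  [19] 12/29 → 0 ('')
  [20] 29/25 → 1 ('c')
  [21] 25/9 → 3 ('cba')
  [22] 9/16 → 2 ('cb')
  [23] 16/3 → 6 ('cbbaba')
  [24] 3/15 → 1 ('c')
  [25] 15/2 → 7 ('ccbbaba')
  [26] 2/14 → 2 ('cc')
  [27] 14/1 → 8 ('cccbbaba')
  [28] 1/13 → 3 ('ccc')
  [29] 13/0 → 0 ('')

n(n+1)/2 = 30·31/2 = 465
Σ LCP = 0 + 3 + 2 + 3 + 1 + 3 + 2 + 1 + 2 + 4 + 0 + 3 + 2 + 4 + 3 + 2 + 1 + 5 + 1 + 0 + 1 + 3 + 2 + 6 + 1 + 7 + 2 + 8 + 3 + 0 = 75
distinct = 465 − 75 = 390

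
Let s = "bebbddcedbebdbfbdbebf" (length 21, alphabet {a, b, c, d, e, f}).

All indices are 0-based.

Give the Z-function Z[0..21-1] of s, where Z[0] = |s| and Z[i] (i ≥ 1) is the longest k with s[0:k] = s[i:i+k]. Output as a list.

[21, 0, 1, 1, 0, 0, 0, 0, 0, 3, 0, 1, 0, 1, 0, 1, 0, 3, 0, 1, 0]

Z[0]=21
i=1: i≥r, start 0; Z[1]=0
i=2: i≥r, start 0; Z[2]=1 extend→box=[2,3)
i=3: i≥r, start 0; Z[3]=1 extend→box=[3,4)
i=4: i≥r, start 0; Z[4]=0
i=5: i≥r, start 0; Z[5]=0
i=6: i≥r, start 0; Z[6]=0
i=7: i≥r, start 0; Z[7]=0
i=8: i≥r, start 0; Z[8]=0
i=9: i≥r, start 0; Z[9]=3 extend→box=[9,12)
i=10: min(r-i=2, Z[1]=0)=0; Z[10]=0
i=11: min(r-i=1, Z[2]=1)=1; Z[11]=1
i=12: i≥r, start 0; Z[12]=0
i=13: i≥r, start 0; Z[13]=1 extend→box=[13,14)
i=14: i≥r, start 0; Z[14]=0
i=15: i≥r, start 0; Z[15]=1 extend→box=[15,16)
i=16: i≥r, start 0; Z[16]=0
i=17: i≥r, start 0; Z[17]=3 extend→box=[17,20)
i=18: min(r-i=2, Z[1]=0)=0; Z[18]=0
i=19: min(r-i=1, Z[2]=1)=1; Z[19]=1
i=20: i≥r, start 0; Z[20]=0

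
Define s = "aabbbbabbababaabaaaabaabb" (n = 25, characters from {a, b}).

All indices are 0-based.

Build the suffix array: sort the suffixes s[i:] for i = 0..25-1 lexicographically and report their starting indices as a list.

rank | idx | suffix
   0 |  16 | aaaabaabb
   1 |  17 | aaabaabb
   2 |  13 | aabaaaabaabb
   3 |  18 | aabaabb
   4 |  21 | aabb
   5 |   0 | aabbbbabbababaabaaaabaabb
   6 |  14 | abaaaabaabb
   7 |  11 | abaabaaaabaabb
   8 |  19 | abaabb
   9 |   9 | ababaabaaaabaabb
  10 |  22 | abb
  11 |   6 | abbababaabaaaabaabb
  12 |   1 | abbbbabbababaabaaaabaabb
  13 |  24 | b
  14 |  15 | baaaabaabb
  15 |  12 | baabaaaabaabb
  16 |  20 | baabb
  17 |  10 | babaabaaaabaabb
  18 |   8 | bababaabaaaabaabb
  19 |   5 | babbababaabaaaabaabb
  20 |  23 | bb
  21 |   7 | bbababaabaaaabaabb
  22 |   4 | bbabbababaabaaaabaabb
  23 |   3 | bbbabbababaabaaaabaabb
  24 |   2 | bbbbabbababaabaaaabaabb

[16, 17, 13, 18, 21, 0, 14, 11, 19, 9, 22, 6, 1, 24, 15, 12, 20, 10, 8, 5, 23, 7, 4, 3, 2]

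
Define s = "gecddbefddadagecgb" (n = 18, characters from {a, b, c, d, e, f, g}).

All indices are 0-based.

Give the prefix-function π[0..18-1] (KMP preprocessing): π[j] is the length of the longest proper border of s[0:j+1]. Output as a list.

[0, 0, 0, 0, 0, 0, 0, 0, 0, 0, 0, 0, 0, 1, 2, 3, 1, 0]

π[0] = 0
j=1 s[j]='e': π[1]=0 (border '')
j=2 s[j]='c': π[2]=0 (border '')
j=3 s[j]='d': π[3]=0 (border '')
j=4 s[j]='d': π[4]=0 (border '')
j=5 s[j]='b': π[5]=0 (border '')
j=6 s[j]='e': π[6]=0 (border '')
j=7 s[j]='f': π[7]=0 (border '')
j=8 s[j]='d': π[8]=0 (border '')
j=9 s[j]='d': π[9]=0 (border '')
j=10 s[j]='a': π[10]=0 (border '')
j=11 s[j]='d': π[11]=0 (border '')
j=12 s[j]='a': π[12]=0 (border '')
j=13 s[j]='g': π[13]=1 (border 'g')
j=14 s[j]='e': π[14]=2 (border 'ge')
j=15 s[j]='c': π[15]=3 (border 'gec')
j=16 s[j]='g': k: 3→0; π[16]=1 (border 'g')
j=17 s[j]='b': k: 1→0; π[17]=0 (border '')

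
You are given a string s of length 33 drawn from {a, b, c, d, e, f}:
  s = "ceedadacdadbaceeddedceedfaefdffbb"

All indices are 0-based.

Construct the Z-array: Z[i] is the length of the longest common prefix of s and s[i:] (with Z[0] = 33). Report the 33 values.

Z[0]=33
i=1: outside box; Z[1]=0
i=2: outside box; Z[2]=0
i=3: outside box; Z[3]=0
i=4: outside box; Z[4]=0
i=5: outside box; Z[5]=0
i=6: outside box; Z[6]=0
i=7: outside box; Z[7]=1 grow→box=[7,8)
i=8: outside box; Z[8]=0
i=9: outside box; Z[9]=0
i=10: outside box; Z[10]=0
i=11: outside box; Z[11]=0
i=12: outside box; Z[12]=0
i=13: outside box; Z[13]=4 grow→box=[13,17)
i=14: min(r-i=3, Z[1]=0)=0; Z[14]=0
i=15: min(r-i=2, Z[2]=0)=0; Z[15]=0
i=16: min(r-i=1, Z[3]=0)=0; Z[16]=0
i=17: outside box; Z[17]=0
i=18: outside box; Z[18]=0
i=19: outside box; Z[19]=0
i=20: outside box; Z[20]=4 grow→box=[20,24)
i=21: min(r-i=3, Z[1]=0)=0; Z[21]=0
i=22: min(r-i=2, Z[2]=0)=0; Z[22]=0
i=23: min(r-i=1, Z[3]=0)=0; Z[23]=0
i=24: outside box; Z[24]=0
i=25: outside box; Z[25]=0
i=26: outside box; Z[26]=0
i=27: outside box; Z[27]=0
i=28: outside box; Z[28]=0
i=29: outside box; Z[29]=0
i=30: outside box; Z[30]=0
i=31: outside box; Z[31]=0
i=32: outside box; Z[32]=0

[33, 0, 0, 0, 0, 0, 0, 1, 0, 0, 0, 0, 0, 4, 0, 0, 0, 0, 0, 0, 4, 0, 0, 0, 0, 0, 0, 0, 0, 0, 0, 0, 0]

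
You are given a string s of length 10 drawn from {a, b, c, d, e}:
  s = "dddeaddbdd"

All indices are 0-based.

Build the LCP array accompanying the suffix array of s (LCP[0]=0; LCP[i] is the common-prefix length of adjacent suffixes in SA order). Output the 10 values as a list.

rank→(start, suffix):
  0 → (4, 'addbdd')
  1 → (7, 'bdd')
  2 → (9, 'd')
  3 → (6, 'dbdd')
  4 → (8, 'dd')
  5 → (5, 'ddbdd')
  6 → (0, 'dddeaddbdd')
  7 → (1, 'ddeaddbdd')
  8 → (2, 'deaddbdd')
  9 → (3, 'eaddbdd')

SA = [4, 7, 9, 6, 8, 5, 0, 1, 2, 3]
[i] adj suffixes → lcp
  [1] 4/7 → 0 ('')
  [2] 7/9 → 0 ('')
  [3] 9/6 → 1 ('d')
  [4] 6/8 → 1 ('d')
  [5] 8/5 → 2 ('dd')
  [6] 5/0 → 2 ('dd')
  [7] 0/1 → 2 ('dd')
  [8] 1/2 → 1 ('d')
  [9] 2/3 → 0 ('')

[0, 0, 0, 1, 1, 2, 2, 2, 1, 0]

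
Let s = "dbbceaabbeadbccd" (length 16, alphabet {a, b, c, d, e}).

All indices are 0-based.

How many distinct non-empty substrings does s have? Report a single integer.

rank→(start, suffix):
  0 → (5, 'aabbeadbccd')
  1 → (6, 'abbeadbccd')
  2 → (10, 'adbccd')
  3 → (1, 'bbceaabbeadbccd')
  4 → (7, 'bbeadbccd')
  5 → (12, 'bccd')
  6 → (2, 'bceaabbeadbccd')
  7 → (8, 'beadbccd')
  8 → (13, 'ccd')
  9 → (14, 'cd')
  10 → (3, 'ceaabbeadbccd')
  11 → (15, 'd')
  12 → (0, 'dbbceaabbeadbccd')
  13 → (11, 'dbccd')
  14 → (4, 'eaabbeadbccd')
  15 → (9, 'eadbccd')

SA = [5, 6, 10, 1, 7, 12, 2, 8, 13, 14, 3, 15, 0, 11, 4, 9]
rank  pair      lcp
   1  s[5:],s[6:]  1  'a'
   2  s[6:],s[10:]  1  'a'
   3  s[10:],s[1:]  0  ''
   4  s[1:],s[7:]  2  'bb'
   5  s[7:],s[12:]  1  'b'
   6  s[12:],s[2:]  2  'bc'
   7  s[2:],s[8:]  1  'b'
   8  s[8:],s[13:]  0  ''
   9  s[13:],s[14:]  1  'c'
  10  s[14:],s[3:]  1  'c'
  11  s[3:],s[15:]  0  ''
  12  s[15:],s[0:]  1  'd'
  13  s[0:],s[11:]  2  'db'
  14  s[11:],s[4:]  0  ''
  15  s[4:],s[9:]  2  'ea'

n(n+1)/2 = 16·17/2 = 136
Σ LCP = 0 + 1 + 1 + 0 + 2 + 1 + 2 + 1 + 0 + 1 + 1 + 0 + 1 + 2 + 0 + 2 = 15
distinct = 136 − 15 = 121

121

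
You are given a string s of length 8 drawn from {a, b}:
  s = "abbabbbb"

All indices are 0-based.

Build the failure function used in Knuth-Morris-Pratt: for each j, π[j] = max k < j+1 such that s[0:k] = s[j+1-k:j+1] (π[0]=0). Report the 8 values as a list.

π[0] = 0
j=1 s[j]='b': π[1]=0 (border '')
j=2 s[j]='b': π[2]=0 (border '')
j=3 s[j]='a': π[3]=1 (border 'a')
j=4 s[j]='b': π[4]=2 (border 'ab')
j=5 s[j]='b': π[5]=3 (border 'abb')
j=6 s[j]='b': k: 3→0; π[6]=0 (border '')
j=7 s[j]='b': π[7]=0 (border '')

[0, 0, 0, 1, 2, 3, 0, 0]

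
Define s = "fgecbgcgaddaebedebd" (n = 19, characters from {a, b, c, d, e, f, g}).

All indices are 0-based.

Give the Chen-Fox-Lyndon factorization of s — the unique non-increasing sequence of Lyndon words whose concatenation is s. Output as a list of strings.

emit factor 1: 'fg' (i=0, period=2)
emit factor 2: 'e' (i=2, period=1)
emit factor 3: 'c' (i=3, period=1)
emit factor 4: 'bgcg' (i=4, period=4)
emit factor 5: 'addaebedebd' (i=8, period=11)

["fg", "e", "c", "bgcg", "addaebedebd"]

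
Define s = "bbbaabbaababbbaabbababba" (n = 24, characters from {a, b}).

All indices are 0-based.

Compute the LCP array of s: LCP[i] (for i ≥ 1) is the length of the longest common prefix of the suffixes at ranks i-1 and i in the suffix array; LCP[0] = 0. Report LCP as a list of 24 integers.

[0, 1, 3, 5, 1, 5, 2, 4, 4, 3, 0, 2, 4, 6, 2, 3, 4, 1, 3, 5, 7, 3, 2, 8]

sorted suffixes:
  #0 SA[0]=23  'a'
  #1 SA[1]=7  'aababbbaabbababba'
  #2 SA[2]=3  'aabbaababbbaabbababba'
  #3 SA[3]=14  'aabbababba'
  #4 SA[4]=18  'ababba'
  #5 SA[5]=8  'ababbbaabbababba'
  #6 SA[6]=20  'abba'
  #7 SA[7]=4  'abbaababbbaabbababba'
  #8 SA[8]=15  'abbababba'
  #9 SA[9]=10  'abbbaabbababba'
  #10 SA[10]=22  'ba'
  #11 SA[11]=6  'baababbbaabbababba'
  #12 SA[12]=2  'baabbaababbbaabbababba'
  #13 SA[13]=13  'baabbababba'
  #14 SA[14]=17  'bababba'
  #15 SA[15]=19  'babba'
  #16 SA[16]=9  'babbbaabbababba'
  #17 SA[17]=21  'bba'
  #18 SA[18]=5  'bbaababbbaabbababba'
  #19 SA[19]=1  'bbaabbaababbbaabbababba'
  #20 SA[20]=12  'bbaabbababba'
  #21 SA[21]=16  'bbababba'
  #22 SA[22]=0  'bbbaabbaababbbaabbababba'
  #23 SA[23]=11  'bbbaabbababba'

SA = [23, 7, 3, 14, 18, 8, 20, 4, 15, 10, 22, 6, 2, 13, 17, 19, 9, 21, 5, 1, 12, 16, 0, 11]
[i] adj suffixes → lcp
  [1] 23/7 → 1 ('a')
  [2] 7/3 → 3 ('aab')
  [3] 3/14 → 5 ('aabba')
  [4] 14/18 → 1 ('a')
  [5] 18/8 → 5 ('ababb')
  [6] 8/20 → 2 ('ab')
  [7] 20/4 → 4 ('abba')
  [8] 4/15 → 4 ('abba')
  [9] 15/10 → 3 ('abb')
  [10] 10/22 → 0 ('')
  [11] 22/6 → 2 ('ba')
  [12] 6/2 → 4 ('baab')
  [13] 2/13 → 6 ('baabba')
  [14] 13/17 → 2 ('ba')
  [15] 17/19 → 3 ('bab')
  [16] 19/9 → 4 ('babb')
  [17] 9/21 → 1 ('b')
  [18] 21/5 → 3 ('bba')
  [19] 5/1 → 5 ('bbaab')
  [20] 1/12 → 7 ('bbaabba')
  [21] 12/16 → 3 ('bba')
  [22] 16/0 → 2 ('bb')
  [23] 0/11 → 8 ('bbbaabba')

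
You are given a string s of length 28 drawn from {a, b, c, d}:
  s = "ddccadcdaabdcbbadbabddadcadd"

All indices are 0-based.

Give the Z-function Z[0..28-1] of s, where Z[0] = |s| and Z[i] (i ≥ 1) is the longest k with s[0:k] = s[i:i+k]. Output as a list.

[28, 1, 0, 0, 0, 1, 0, 1, 0, 0, 0, 1, 0, 0, 0, 0, 1, 0, 0, 0, 2, 1, 0, 1, 0, 0, 2, 1]

Z[0]=28
i=1: i≥r, start 0; Z[1]=1 extend→box=[1,2)
i=2: i≥r, start 0; Z[2]=0
i=3: i≥r, start 0; Z[3]=0
i=4: i≥r, start 0; Z[4]=0
i=5: i≥r, start 0; Z[5]=1 extend→box=[5,6)
i=6: i≥r, start 0; Z[6]=0
i=7: i≥r, start 0; Z[7]=1 extend→box=[7,8)
i=8: i≥r, start 0; Z[8]=0
i=9: i≥r, start 0; Z[9]=0
i=10: i≥r, start 0; Z[10]=0
i=11: i≥r, start 0; Z[11]=1 extend→box=[11,12)
i=12: i≥r, start 0; Z[12]=0
i=13: i≥r, start 0; Z[13]=0
i=14: i≥r, start 0; Z[14]=0
i=15: i≥r, start 0; Z[15]=0
i=16: i≥r, start 0; Z[16]=1 extend→box=[16,17)
i=17: i≥r, start 0; Z[17]=0
i=18: i≥r, start 0; Z[18]=0
i=19: i≥r, start 0; Z[19]=0
i=20: i≥r, start 0; Z[20]=2 extend→box=[20,22)
i=21: min(r-i=1, Z[1]=1)=1; Z[21]=1
i=22: i≥r, start 0; Z[22]=0
i=23: i≥r, start 0; Z[23]=1 extend→box=[23,24)
i=24: i≥r, start 0; Z[24]=0
i=25: i≥r, start 0; Z[25]=0
i=26: i≥r, start 0; Z[26]=2 extend→box=[26,28)
i=27: min(r-i=1, Z[1]=1)=1; Z[27]=1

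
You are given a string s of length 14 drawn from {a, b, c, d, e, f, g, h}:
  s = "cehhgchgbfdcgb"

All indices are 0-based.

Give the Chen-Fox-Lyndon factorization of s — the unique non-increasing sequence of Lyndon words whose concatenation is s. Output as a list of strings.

emit factor 1: 'cehhgchg' (i=0, period=8)
emit factor 2: 'bfdcg' (i=8, period=5)
emit factor 3: 'b' (i=13, period=1)

["cehhgchg", "bfdcg", "b"]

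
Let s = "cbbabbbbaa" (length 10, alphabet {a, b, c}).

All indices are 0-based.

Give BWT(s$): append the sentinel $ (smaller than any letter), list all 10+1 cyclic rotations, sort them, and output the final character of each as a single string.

aabbbbbcba$

rank  rotation     last
    0  $cbbabbbbaa  a
    1  a$cbbabbbba  a
    2  aa$cbbabbbb  b
    3  abbbbaa$cbb  b
    4  baa$cbbabbb  b
    5  babbbbaa$cb  b
    6  bbaa$cbbabb  b
    7  bbabbbbaa$c  c
    8  bbbaa$cbbab  b
    9  bbbbaa$cbba  a
   10  cbbabbbbaa$  $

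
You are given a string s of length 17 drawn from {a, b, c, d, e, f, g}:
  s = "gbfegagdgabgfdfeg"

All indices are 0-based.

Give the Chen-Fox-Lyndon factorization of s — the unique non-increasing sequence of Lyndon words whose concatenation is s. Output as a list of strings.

["g", "bfeg", "agdg", "abgfdfeg"]

emit factor 1: 'g' (i=0, period=1)
emit factor 2: 'bfeg' (i=1, period=4)
emit factor 3: 'agdg' (i=5, period=4)
emit factor 4: 'abgfdfeg' (i=9, period=8)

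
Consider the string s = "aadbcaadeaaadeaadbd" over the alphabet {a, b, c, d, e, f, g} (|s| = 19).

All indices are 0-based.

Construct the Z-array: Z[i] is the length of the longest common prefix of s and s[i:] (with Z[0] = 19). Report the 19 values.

[19, 1, 0, 0, 0, 3, 1, 0, 0, 2, 3, 1, 0, 0, 4, 1, 0, 0, 0]

Z[0]=19
i=1: outside box; Z[1]=1 extend→box=[1,2)
i=2: outside box; Z[2]=0
i=3: outside box; Z[3]=0
i=4: outside box; Z[4]=0
i=5: outside box; Z[5]=3 extend→box=[5,8)
i=6: min(r-i=2, Z[1]=1)=1; Z[6]=1
i=7: min(r-i=1, Z[2]=0)=0; Z[7]=0
i=8: outside box; Z[8]=0
i=9: outside box; Z[9]=2 extend→box=[9,11)
i=10: min(r-i=1, Z[1]=1)=1; Z[10]=3 extend→box=[10,13)
i=11: min(r-i=2, Z[1]=1)=1; Z[11]=1
i=12: min(r-i=1, Z[2]=0)=0; Z[12]=0
i=13: outside box; Z[13]=0
i=14: outside box; Z[14]=4 extend→box=[14,18)
i=15: min(r-i=3, Z[1]=1)=1; Z[15]=1
i=16: min(r-i=2, Z[2]=0)=0; Z[16]=0
i=17: min(r-i=1, Z[3]=0)=0; Z[17]=0
i=18: outside box; Z[18]=0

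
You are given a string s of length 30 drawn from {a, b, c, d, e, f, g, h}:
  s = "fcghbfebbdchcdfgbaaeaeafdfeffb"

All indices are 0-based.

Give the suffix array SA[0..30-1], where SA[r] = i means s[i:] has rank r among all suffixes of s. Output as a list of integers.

rank | idx | suffix
   0 |  17 | aaeaeafdfeffb
   1 |  18 | aeaeafdfeffb
   2 |  20 | aeafdfeffb
   3 |  22 | afdfeffb
   4 |  29 | b
   5 |  16 | baaeaeafdfeffb
   6 |   7 | bbdchcdfgbaaeaeafdfeffb
   7 |   8 | bdchcdfgbaaeaeafdfeffb
   8 |   4 | bfebbdchcdfgbaaeaeafdfeffb
   9 |  12 | cdfgbaaeaeafdfeffb
  10 |   1 | cghbfebbdchcdfgbaaeaeafdfeffb
  11 |  10 | chcdfgbaaeaeafdfeffb
  12 |   9 | dchcdfgbaaeaeafdfeffb
  13 |  24 | dfeffb
  14 |  13 | dfgbaaeaeafdfeffb
  15 |  19 | eaeafdfeffb
  16 |  21 | eafdfeffb
  17 |   6 | ebbdchcdfgbaaeaeafdfeffb
  18 |  26 | effb
  19 |  28 | fb
  20 |   0 | fcghbfebbdchcdfgbaaeaeafdfeffb
  21 |  23 | fdfeffb
  22 |   5 | febbdchcdfgbaaeaeafdfeffb
  23 |  25 | feffb
  24 |  27 | ffb
  25 |  14 | fgbaaeaeafdfeffb
  26 |  15 | gbaaeaeafdfeffb
  27 |   2 | ghbfebbdchcdfgbaaeaeafdfeffb
  28 |   3 | hbfebbdchcdfgbaaeaeafdfeffb
  29 |  11 | hcdfgbaaeaeafdfeffb

[17, 18, 20, 22, 29, 16, 7, 8, 4, 12, 1, 10, 9, 24, 13, 19, 21, 6, 26, 28, 0, 23, 5, 25, 27, 14, 15, 2, 3, 11]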